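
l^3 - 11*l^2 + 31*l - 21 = (l - 7)*(l - 3)*(l - 1)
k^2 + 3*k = k*(k + 3)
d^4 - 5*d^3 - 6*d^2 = d^2*(d - 6)*(d + 1)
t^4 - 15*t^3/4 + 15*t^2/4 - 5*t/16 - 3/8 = (t - 2)*(t - 3/2)*(t - 1/2)*(t + 1/4)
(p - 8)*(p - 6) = p^2 - 14*p + 48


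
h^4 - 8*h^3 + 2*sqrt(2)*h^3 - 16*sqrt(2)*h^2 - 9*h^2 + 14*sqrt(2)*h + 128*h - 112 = (h - 7)*(h - 1)*(h - 2*sqrt(2))*(h + 4*sqrt(2))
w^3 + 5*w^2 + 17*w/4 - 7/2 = (w - 1/2)*(w + 2)*(w + 7/2)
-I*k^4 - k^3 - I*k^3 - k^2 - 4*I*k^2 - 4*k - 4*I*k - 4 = (k - 2*I)*(k - I)*(k + 2*I)*(-I*k - I)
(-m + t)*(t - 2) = -m*t + 2*m + t^2 - 2*t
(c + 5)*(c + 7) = c^2 + 12*c + 35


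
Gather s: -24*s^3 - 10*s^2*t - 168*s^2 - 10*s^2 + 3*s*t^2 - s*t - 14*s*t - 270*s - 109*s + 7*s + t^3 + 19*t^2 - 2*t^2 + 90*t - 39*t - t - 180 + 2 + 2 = -24*s^3 + s^2*(-10*t - 178) + s*(3*t^2 - 15*t - 372) + t^3 + 17*t^2 + 50*t - 176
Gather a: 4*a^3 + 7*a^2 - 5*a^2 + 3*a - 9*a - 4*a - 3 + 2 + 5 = 4*a^3 + 2*a^2 - 10*a + 4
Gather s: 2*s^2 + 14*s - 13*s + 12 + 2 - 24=2*s^2 + s - 10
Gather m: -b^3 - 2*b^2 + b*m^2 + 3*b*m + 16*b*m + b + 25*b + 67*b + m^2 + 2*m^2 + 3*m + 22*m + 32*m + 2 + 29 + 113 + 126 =-b^3 - 2*b^2 + 93*b + m^2*(b + 3) + m*(19*b + 57) + 270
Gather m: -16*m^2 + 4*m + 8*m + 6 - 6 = -16*m^2 + 12*m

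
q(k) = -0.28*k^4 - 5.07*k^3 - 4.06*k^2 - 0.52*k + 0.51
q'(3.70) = -295.52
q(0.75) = -4.39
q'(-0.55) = -0.47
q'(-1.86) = -30.83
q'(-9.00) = -342.97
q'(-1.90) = -32.32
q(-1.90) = 17.97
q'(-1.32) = -13.73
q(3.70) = -366.28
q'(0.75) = -15.64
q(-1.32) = 4.93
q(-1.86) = 16.70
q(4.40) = -617.21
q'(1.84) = -73.93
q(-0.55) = 0.39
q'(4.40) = -426.12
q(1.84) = -48.99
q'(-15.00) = 479.03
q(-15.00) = 2031.06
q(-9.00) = 1535.28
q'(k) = -1.12*k^3 - 15.21*k^2 - 8.12*k - 0.52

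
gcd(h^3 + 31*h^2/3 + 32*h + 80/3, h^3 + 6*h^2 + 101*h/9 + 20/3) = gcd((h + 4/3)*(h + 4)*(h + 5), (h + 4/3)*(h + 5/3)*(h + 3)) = h + 4/3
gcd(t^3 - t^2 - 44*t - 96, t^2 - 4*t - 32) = t^2 - 4*t - 32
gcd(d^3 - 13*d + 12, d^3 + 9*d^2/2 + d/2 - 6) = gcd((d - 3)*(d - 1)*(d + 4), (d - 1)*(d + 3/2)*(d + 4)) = d^2 + 3*d - 4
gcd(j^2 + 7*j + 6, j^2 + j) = j + 1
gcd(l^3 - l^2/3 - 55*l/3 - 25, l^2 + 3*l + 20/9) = l + 5/3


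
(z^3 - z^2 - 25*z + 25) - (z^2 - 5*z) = z^3 - 2*z^2 - 20*z + 25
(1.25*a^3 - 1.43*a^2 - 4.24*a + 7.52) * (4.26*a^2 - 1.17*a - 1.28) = 5.325*a^5 - 7.5543*a^4 - 17.9893*a^3 + 38.8264*a^2 - 3.3712*a - 9.6256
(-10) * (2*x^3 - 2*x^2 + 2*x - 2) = -20*x^3 + 20*x^2 - 20*x + 20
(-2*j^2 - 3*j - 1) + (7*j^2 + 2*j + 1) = 5*j^2 - j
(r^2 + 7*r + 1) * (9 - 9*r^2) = -9*r^4 - 63*r^3 + 63*r + 9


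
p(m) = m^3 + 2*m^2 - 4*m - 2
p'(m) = 3*m^2 + 4*m - 4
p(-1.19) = 3.91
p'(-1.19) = -4.51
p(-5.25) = -70.58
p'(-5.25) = 57.69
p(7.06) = 421.34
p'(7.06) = 173.77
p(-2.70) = 3.70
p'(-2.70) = 7.07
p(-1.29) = 4.34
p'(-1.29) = -4.17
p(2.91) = 27.94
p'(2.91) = 33.04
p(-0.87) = 2.34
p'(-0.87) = -5.21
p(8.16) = 641.87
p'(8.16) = 228.40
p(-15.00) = -2867.00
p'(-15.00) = 611.00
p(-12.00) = -1394.00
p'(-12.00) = 380.00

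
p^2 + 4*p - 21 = (p - 3)*(p + 7)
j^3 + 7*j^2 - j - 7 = (j - 1)*(j + 1)*(j + 7)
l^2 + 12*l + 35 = (l + 5)*(l + 7)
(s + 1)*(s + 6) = s^2 + 7*s + 6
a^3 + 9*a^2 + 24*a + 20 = (a + 2)^2*(a + 5)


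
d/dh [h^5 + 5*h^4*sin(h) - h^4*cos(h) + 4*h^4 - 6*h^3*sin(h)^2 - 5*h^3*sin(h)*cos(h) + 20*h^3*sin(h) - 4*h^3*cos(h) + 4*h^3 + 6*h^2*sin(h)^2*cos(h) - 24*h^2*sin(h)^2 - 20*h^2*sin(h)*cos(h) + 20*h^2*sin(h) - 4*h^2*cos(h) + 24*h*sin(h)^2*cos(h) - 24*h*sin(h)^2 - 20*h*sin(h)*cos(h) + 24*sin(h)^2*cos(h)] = h^4*sin(h) + 5*h^4*cos(h) + 5*h^4 + 24*h^3*sin(h) - 6*h^3*sin(2*h) + 16*h^3*cos(h) - 5*h^3*cos(2*h) + 16*h^3 + 125*h^2*sin(h)/2 - 63*h^2*sin(2*h)/2 + 9*h^2*sin(3*h)/2 + 8*h^2*cos(h) - 11*h^2*cos(2*h) + 3*h^2 + 34*h*sin(h) - 44*h*sin(2*h) + 18*h*sin(3*h) - 5*h*cos(h) + 4*h*cos(2*h) - 3*h*cos(3*h) - 24*h - 6*sin(h) - 10*sin(2*h) + 18*sin(3*h) + 6*cos(h) + 12*cos(2*h) - 6*cos(3*h) - 12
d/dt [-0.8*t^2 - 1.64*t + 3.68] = -1.6*t - 1.64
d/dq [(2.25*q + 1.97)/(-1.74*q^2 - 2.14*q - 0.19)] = (3.915*q^2 + 6.8556*q + 3.7883)/(3.0276*q^4 + 7.4472*q^3 + 5.2408*q^2 + 0.8132*q + 0.0361)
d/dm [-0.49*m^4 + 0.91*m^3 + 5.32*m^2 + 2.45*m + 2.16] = -1.96*m^3 + 2.73*m^2 + 10.64*m + 2.45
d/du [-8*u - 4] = -8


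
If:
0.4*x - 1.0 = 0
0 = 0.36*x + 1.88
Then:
No Solution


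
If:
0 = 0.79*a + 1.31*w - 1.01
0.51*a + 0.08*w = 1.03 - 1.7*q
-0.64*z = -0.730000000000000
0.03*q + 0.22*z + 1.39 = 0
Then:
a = 203.47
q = -54.70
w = -121.93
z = 1.14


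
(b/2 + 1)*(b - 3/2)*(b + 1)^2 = b^4/2 + 5*b^3/4 - b^2/2 - 11*b/4 - 3/2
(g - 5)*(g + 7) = g^2 + 2*g - 35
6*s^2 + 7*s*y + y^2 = (s + y)*(6*s + y)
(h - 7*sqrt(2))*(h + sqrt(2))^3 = h^4 - 4*sqrt(2)*h^3 - 36*h^2 - 40*sqrt(2)*h - 28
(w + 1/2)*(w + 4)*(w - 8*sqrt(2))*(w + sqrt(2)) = w^4 - 7*sqrt(2)*w^3 + 9*w^3/2 - 63*sqrt(2)*w^2/2 - 14*w^2 - 72*w - 14*sqrt(2)*w - 32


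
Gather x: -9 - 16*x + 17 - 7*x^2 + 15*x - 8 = -7*x^2 - x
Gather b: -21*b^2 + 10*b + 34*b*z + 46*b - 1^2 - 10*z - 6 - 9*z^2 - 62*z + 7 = -21*b^2 + b*(34*z + 56) - 9*z^2 - 72*z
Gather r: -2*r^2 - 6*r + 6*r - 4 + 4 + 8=8 - 2*r^2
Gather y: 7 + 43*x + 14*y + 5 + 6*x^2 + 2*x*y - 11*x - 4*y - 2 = 6*x^2 + 32*x + y*(2*x + 10) + 10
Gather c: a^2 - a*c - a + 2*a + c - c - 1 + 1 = a^2 - a*c + a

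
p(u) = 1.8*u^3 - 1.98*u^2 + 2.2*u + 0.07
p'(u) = 5.4*u^2 - 3.96*u + 2.2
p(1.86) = 8.89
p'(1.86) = 13.52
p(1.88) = 9.17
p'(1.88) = 13.84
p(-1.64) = -16.80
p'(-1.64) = 23.22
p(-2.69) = -55.21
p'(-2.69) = 51.93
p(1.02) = 2.16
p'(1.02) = 3.78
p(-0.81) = -3.97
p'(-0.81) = 8.95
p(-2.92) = -68.05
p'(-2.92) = 59.81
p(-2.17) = -32.42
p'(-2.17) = 36.22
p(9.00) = 1171.69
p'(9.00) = 403.96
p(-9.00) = -1492.31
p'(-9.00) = 475.24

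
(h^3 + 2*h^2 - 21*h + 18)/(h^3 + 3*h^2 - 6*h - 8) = (h^3 + 2*h^2 - 21*h + 18)/(h^3 + 3*h^2 - 6*h - 8)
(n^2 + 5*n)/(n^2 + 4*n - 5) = n/(n - 1)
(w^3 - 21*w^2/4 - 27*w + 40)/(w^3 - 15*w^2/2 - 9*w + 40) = (4*w^2 + 11*w - 20)/(2*(2*w^2 + w - 10))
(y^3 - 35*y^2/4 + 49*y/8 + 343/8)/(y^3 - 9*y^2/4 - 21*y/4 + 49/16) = 2*(y - 7)/(2*y - 1)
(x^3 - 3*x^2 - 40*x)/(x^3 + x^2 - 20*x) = (x - 8)/(x - 4)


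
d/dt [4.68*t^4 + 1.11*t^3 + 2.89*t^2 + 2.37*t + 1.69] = 18.72*t^3 + 3.33*t^2 + 5.78*t + 2.37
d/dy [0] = 0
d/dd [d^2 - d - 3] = 2*d - 1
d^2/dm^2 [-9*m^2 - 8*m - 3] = -18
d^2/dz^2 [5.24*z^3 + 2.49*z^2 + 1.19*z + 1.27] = 31.44*z + 4.98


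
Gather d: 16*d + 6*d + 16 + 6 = 22*d + 22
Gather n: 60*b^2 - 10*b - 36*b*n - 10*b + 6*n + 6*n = 60*b^2 - 20*b + n*(12 - 36*b)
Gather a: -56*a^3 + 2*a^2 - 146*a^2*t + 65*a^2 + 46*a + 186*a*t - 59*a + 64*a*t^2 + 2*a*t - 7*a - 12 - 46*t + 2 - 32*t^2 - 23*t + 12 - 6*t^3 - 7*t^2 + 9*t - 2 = -56*a^3 + a^2*(67 - 146*t) + a*(64*t^2 + 188*t - 20) - 6*t^3 - 39*t^2 - 60*t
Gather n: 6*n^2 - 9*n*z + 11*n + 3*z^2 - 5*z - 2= 6*n^2 + n*(11 - 9*z) + 3*z^2 - 5*z - 2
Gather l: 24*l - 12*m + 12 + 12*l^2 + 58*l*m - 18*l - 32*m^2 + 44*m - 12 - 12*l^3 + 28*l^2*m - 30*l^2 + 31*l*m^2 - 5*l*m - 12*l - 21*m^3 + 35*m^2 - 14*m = -12*l^3 + l^2*(28*m - 18) + l*(31*m^2 + 53*m - 6) - 21*m^3 + 3*m^2 + 18*m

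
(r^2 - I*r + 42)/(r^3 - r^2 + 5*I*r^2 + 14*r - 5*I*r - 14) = (r^2 - I*r + 42)/(r^3 + r^2*(-1 + 5*I) + r*(14 - 5*I) - 14)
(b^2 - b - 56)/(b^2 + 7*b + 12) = (b^2 - b - 56)/(b^2 + 7*b + 12)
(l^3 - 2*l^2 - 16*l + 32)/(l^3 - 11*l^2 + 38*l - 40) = (l + 4)/(l - 5)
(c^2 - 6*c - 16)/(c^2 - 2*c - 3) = (-c^2 + 6*c + 16)/(-c^2 + 2*c + 3)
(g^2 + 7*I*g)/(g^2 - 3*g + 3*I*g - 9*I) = g*(g + 7*I)/(g^2 + 3*g*(-1 + I) - 9*I)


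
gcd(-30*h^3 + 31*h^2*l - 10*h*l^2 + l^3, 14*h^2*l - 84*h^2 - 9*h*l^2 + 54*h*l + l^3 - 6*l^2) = 2*h - l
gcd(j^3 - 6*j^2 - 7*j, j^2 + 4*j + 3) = j + 1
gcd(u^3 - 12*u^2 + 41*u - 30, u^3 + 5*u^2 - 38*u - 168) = u - 6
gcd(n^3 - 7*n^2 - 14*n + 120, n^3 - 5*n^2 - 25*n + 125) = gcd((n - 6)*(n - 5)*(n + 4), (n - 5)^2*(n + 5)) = n - 5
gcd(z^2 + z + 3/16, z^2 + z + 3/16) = z^2 + z + 3/16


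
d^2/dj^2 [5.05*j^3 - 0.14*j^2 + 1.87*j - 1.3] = 30.3*j - 0.28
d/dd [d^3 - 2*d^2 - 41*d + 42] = 3*d^2 - 4*d - 41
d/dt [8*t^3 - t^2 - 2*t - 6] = 24*t^2 - 2*t - 2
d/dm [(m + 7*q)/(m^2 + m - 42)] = (m^2 + m - (m + 7*q)*(2*m + 1) - 42)/(m^2 + m - 42)^2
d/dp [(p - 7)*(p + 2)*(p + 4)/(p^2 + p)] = (p^4 + 2*p^3 + 33*p^2 + 112*p + 56)/(p^2*(p^2 + 2*p + 1))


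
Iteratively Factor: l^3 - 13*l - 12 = (l + 3)*(l^2 - 3*l - 4) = (l + 1)*(l + 3)*(l - 4)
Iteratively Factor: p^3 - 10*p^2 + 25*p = (p)*(p^2 - 10*p + 25) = p*(p - 5)*(p - 5)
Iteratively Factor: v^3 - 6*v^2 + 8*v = (v)*(v^2 - 6*v + 8) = v*(v - 4)*(v - 2)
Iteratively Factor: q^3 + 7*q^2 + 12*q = (q + 4)*(q^2 + 3*q) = q*(q + 4)*(q + 3)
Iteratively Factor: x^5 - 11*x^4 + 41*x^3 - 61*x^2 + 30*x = (x - 5)*(x^4 - 6*x^3 + 11*x^2 - 6*x) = (x - 5)*(x - 3)*(x^3 - 3*x^2 + 2*x) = (x - 5)*(x - 3)*(x - 1)*(x^2 - 2*x) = (x - 5)*(x - 3)*(x - 2)*(x - 1)*(x)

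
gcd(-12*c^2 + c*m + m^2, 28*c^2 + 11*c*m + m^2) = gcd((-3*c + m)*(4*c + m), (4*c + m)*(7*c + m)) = 4*c + m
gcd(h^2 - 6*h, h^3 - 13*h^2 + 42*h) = h^2 - 6*h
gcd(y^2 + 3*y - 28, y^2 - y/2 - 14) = y - 4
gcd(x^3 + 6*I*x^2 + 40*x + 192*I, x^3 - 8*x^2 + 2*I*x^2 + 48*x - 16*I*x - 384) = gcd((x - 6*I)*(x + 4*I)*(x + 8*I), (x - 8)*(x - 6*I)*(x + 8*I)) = x^2 + 2*I*x + 48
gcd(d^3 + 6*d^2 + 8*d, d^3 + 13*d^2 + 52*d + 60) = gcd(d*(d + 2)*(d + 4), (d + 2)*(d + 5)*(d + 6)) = d + 2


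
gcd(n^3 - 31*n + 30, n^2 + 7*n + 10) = 1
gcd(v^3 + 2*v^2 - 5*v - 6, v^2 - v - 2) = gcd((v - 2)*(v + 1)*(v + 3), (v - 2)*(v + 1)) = v^2 - v - 2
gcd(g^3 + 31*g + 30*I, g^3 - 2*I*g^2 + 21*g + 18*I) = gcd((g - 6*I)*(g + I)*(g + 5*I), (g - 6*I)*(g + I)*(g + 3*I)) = g^2 - 5*I*g + 6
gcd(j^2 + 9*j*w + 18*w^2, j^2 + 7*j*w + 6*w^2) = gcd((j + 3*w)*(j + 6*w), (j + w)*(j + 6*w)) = j + 6*w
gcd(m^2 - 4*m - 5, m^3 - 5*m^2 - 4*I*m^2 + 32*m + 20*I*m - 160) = m - 5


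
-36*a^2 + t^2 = (-6*a + t)*(6*a + t)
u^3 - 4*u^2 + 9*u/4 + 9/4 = (u - 3)*(u - 3/2)*(u + 1/2)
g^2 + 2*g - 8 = (g - 2)*(g + 4)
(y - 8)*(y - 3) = y^2 - 11*y + 24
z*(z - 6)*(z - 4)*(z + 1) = z^4 - 9*z^3 + 14*z^2 + 24*z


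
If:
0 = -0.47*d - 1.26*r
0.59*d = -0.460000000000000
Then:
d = -0.78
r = 0.29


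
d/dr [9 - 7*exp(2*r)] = -14*exp(2*r)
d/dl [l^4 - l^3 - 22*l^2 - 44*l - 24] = 4*l^3 - 3*l^2 - 44*l - 44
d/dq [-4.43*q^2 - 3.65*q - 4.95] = -8.86*q - 3.65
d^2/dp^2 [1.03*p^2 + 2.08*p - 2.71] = 2.06000000000000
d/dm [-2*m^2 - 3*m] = -4*m - 3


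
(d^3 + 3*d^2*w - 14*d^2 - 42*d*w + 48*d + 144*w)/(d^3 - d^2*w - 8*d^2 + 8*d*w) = (-d^2 - 3*d*w + 6*d + 18*w)/(d*(-d + w))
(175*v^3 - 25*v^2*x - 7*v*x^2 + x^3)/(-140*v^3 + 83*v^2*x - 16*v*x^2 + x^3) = (5*v + x)/(-4*v + x)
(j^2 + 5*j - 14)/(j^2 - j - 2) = (j + 7)/(j + 1)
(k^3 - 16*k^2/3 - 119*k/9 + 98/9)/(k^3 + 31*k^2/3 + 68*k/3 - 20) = (3*k^2 - 14*k - 49)/(3*(k^2 + 11*k + 30))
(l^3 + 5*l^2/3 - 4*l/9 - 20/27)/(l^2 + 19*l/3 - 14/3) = (9*l^2 + 21*l + 10)/(9*(l + 7))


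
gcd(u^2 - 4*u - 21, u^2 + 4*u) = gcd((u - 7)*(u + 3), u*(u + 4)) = 1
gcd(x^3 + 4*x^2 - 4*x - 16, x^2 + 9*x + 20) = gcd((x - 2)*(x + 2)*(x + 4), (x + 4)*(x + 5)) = x + 4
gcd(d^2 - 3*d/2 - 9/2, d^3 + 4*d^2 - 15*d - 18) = d - 3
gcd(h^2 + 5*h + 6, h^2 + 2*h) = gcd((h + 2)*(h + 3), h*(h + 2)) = h + 2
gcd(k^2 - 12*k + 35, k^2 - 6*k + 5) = k - 5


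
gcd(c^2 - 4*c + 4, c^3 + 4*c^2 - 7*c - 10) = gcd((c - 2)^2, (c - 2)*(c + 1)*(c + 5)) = c - 2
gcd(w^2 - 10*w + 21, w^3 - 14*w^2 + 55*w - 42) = w - 7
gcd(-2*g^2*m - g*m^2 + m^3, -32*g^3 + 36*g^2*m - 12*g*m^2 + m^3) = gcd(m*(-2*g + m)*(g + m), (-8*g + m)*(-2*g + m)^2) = 2*g - m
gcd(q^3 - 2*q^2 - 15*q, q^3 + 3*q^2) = q^2 + 3*q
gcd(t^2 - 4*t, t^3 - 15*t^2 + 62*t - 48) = 1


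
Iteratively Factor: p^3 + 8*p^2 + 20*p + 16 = (p + 2)*(p^2 + 6*p + 8) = (p + 2)*(p + 4)*(p + 2)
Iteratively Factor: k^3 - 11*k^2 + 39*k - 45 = (k - 5)*(k^2 - 6*k + 9) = (k - 5)*(k - 3)*(k - 3)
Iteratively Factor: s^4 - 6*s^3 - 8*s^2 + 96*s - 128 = (s + 4)*(s^3 - 10*s^2 + 32*s - 32) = (s - 4)*(s + 4)*(s^2 - 6*s + 8) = (s - 4)*(s - 2)*(s + 4)*(s - 4)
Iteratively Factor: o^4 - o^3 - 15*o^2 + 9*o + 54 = (o - 3)*(o^3 + 2*o^2 - 9*o - 18) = (o - 3)^2*(o^2 + 5*o + 6) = (o - 3)^2*(o + 3)*(o + 2)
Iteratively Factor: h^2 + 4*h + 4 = (h + 2)*(h + 2)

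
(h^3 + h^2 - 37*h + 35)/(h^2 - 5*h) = h + 6 - 7/h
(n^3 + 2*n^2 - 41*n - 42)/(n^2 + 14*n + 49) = (n^2 - 5*n - 6)/(n + 7)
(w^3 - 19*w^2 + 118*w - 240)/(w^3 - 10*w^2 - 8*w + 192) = (w - 5)/(w + 4)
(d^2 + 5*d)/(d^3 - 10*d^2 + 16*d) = (d + 5)/(d^2 - 10*d + 16)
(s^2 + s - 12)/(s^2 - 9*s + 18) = (s + 4)/(s - 6)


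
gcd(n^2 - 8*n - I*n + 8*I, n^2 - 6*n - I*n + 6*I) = n - I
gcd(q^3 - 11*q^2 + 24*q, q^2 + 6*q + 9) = 1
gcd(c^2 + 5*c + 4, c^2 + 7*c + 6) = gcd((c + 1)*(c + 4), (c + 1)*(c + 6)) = c + 1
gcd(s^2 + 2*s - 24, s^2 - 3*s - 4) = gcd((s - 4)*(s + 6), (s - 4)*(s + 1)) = s - 4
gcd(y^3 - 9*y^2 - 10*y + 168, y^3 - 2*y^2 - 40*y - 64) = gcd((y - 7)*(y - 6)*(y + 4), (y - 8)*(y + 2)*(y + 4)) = y + 4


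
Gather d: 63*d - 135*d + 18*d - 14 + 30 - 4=12 - 54*d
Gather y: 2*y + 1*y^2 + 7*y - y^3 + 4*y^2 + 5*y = -y^3 + 5*y^2 + 14*y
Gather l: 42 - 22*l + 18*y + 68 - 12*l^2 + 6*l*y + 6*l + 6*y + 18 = -12*l^2 + l*(6*y - 16) + 24*y + 128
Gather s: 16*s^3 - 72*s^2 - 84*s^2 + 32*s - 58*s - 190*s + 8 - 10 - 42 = 16*s^3 - 156*s^2 - 216*s - 44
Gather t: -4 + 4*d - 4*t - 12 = 4*d - 4*t - 16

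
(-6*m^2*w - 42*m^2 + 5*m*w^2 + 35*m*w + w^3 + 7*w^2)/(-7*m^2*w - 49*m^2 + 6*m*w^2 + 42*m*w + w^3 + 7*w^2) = (6*m + w)/(7*m + w)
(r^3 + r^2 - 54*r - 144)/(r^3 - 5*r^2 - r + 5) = (r^3 + r^2 - 54*r - 144)/(r^3 - 5*r^2 - r + 5)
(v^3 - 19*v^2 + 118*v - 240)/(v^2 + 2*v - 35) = (v^2 - 14*v + 48)/(v + 7)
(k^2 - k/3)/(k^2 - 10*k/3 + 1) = k/(k - 3)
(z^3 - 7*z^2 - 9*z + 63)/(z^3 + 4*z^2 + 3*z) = (z^2 - 10*z + 21)/(z*(z + 1))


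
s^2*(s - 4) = s^3 - 4*s^2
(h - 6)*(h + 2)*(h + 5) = h^3 + h^2 - 32*h - 60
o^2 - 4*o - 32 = (o - 8)*(o + 4)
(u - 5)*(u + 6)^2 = u^3 + 7*u^2 - 24*u - 180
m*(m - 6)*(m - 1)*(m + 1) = m^4 - 6*m^3 - m^2 + 6*m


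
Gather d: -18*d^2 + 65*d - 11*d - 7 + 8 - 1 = -18*d^2 + 54*d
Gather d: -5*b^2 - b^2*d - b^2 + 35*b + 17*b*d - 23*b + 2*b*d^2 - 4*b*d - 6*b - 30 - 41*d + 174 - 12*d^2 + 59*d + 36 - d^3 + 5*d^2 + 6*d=-6*b^2 + 6*b - d^3 + d^2*(2*b - 7) + d*(-b^2 + 13*b + 24) + 180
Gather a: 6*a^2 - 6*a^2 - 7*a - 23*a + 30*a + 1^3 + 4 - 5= 0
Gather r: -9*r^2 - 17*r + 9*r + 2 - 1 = -9*r^2 - 8*r + 1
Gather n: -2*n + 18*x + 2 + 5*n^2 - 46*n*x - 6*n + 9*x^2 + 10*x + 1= 5*n^2 + n*(-46*x - 8) + 9*x^2 + 28*x + 3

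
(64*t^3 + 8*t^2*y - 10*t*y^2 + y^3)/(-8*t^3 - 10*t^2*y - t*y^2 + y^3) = (-8*t + y)/(t + y)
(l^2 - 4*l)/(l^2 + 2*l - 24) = l/(l + 6)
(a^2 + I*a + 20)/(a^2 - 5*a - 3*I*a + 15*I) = (a^2 + I*a + 20)/(a^2 - 5*a - 3*I*a + 15*I)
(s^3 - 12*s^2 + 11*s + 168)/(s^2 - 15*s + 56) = s + 3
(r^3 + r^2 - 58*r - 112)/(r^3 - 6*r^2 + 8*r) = (r^3 + r^2 - 58*r - 112)/(r*(r^2 - 6*r + 8))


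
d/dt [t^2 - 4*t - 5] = 2*t - 4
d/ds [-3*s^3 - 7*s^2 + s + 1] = -9*s^2 - 14*s + 1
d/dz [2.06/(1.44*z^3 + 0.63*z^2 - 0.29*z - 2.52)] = (-8.8992*z^2 - 2.5956*z + 0.5974)/(1.44*z^3 + 0.63*z^2 - 0.29*z - 2.52)^2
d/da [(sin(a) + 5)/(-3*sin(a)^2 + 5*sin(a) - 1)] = (3*sin(a)^2 + 30*sin(a) - 26)*cos(a)/(3*sin(a)^2 - 5*sin(a) + 1)^2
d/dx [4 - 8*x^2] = -16*x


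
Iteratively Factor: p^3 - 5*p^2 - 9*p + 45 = (p - 5)*(p^2 - 9) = (p - 5)*(p - 3)*(p + 3)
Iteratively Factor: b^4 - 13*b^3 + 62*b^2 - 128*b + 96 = (b - 2)*(b^3 - 11*b^2 + 40*b - 48) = (b - 4)*(b - 2)*(b^2 - 7*b + 12) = (b - 4)*(b - 3)*(b - 2)*(b - 4)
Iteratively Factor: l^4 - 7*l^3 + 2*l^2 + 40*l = (l - 4)*(l^3 - 3*l^2 - 10*l) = l*(l - 4)*(l^2 - 3*l - 10) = l*(l - 5)*(l - 4)*(l + 2)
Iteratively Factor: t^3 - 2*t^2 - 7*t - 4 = (t + 1)*(t^2 - 3*t - 4) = (t - 4)*(t + 1)*(t + 1)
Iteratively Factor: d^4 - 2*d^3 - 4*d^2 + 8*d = (d)*(d^3 - 2*d^2 - 4*d + 8) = d*(d - 2)*(d^2 - 4) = d*(d - 2)^2*(d + 2)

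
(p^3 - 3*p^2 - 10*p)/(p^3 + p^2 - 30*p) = (p + 2)/(p + 6)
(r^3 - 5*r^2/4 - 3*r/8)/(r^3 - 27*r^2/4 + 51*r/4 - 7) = r*(8*r^2 - 10*r - 3)/(2*(4*r^3 - 27*r^2 + 51*r - 28))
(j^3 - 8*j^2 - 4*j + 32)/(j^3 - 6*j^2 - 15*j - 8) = (j^2 - 4)/(j^2 + 2*j + 1)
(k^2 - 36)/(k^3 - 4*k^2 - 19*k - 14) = (36 - k^2)/(-k^3 + 4*k^2 + 19*k + 14)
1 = 1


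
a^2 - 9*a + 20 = (a - 5)*(a - 4)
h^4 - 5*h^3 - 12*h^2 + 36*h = h*(h - 6)*(h - 2)*(h + 3)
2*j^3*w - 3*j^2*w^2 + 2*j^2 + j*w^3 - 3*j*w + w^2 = (-2*j + w)*(-j + w)*(j*w + 1)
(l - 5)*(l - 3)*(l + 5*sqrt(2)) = l^3 - 8*l^2 + 5*sqrt(2)*l^2 - 40*sqrt(2)*l + 15*l + 75*sqrt(2)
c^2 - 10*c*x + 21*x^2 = (c - 7*x)*(c - 3*x)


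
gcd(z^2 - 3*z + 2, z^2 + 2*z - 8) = z - 2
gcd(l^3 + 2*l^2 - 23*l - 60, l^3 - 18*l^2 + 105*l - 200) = l - 5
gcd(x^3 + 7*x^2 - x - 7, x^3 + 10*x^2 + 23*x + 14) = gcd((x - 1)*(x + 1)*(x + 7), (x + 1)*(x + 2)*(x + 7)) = x^2 + 8*x + 7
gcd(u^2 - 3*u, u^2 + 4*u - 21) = u - 3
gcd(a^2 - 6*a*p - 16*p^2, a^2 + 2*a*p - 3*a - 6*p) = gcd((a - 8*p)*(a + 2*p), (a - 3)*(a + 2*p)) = a + 2*p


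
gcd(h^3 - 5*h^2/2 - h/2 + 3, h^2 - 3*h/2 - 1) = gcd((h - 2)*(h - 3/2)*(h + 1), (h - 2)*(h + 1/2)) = h - 2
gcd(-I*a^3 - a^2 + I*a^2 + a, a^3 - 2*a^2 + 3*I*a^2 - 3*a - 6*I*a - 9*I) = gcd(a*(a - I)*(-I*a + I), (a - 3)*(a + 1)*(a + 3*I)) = 1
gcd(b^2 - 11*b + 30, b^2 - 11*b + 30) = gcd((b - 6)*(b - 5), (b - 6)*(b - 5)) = b^2 - 11*b + 30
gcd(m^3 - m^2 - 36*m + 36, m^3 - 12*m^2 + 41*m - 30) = m^2 - 7*m + 6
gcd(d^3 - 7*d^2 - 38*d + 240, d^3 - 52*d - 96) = d^2 - 2*d - 48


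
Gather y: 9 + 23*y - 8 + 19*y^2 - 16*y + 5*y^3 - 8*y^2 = 5*y^3 + 11*y^2 + 7*y + 1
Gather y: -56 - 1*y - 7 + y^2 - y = y^2 - 2*y - 63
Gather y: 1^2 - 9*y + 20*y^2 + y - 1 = 20*y^2 - 8*y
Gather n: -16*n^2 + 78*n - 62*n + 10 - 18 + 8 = -16*n^2 + 16*n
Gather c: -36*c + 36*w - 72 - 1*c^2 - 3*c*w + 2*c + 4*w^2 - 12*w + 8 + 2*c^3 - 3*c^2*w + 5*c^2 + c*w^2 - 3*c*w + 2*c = 2*c^3 + c^2*(4 - 3*w) + c*(w^2 - 6*w - 32) + 4*w^2 + 24*w - 64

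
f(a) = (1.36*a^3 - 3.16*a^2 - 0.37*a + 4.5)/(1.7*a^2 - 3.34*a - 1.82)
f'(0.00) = 4.74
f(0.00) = -2.47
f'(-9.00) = 0.80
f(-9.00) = -7.47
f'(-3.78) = 0.85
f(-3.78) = -3.21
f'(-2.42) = 0.97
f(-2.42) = -2.00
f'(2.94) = -2.26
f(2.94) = 3.49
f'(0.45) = 1.58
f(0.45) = -1.28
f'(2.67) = -12.09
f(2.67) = 4.97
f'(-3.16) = 0.88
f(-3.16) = -2.68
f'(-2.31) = 0.99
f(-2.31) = -1.89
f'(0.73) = 1.07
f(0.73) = -0.92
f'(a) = (3.34 - 3.4*a)*(1.36*a^3 - 3.16*a^2 - 0.37*a + 4.5)/(1.7*a^2 - 3.34*a - 1.82)^2 + (4.08*a^2 - 6.32*a - 0.37)/(1.7*a^2 - 3.34*a - 1.82)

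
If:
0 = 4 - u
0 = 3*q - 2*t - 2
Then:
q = 2*t/3 + 2/3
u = 4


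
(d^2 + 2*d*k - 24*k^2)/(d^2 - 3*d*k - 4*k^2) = (d + 6*k)/(d + k)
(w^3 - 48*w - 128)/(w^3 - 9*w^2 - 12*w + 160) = (w + 4)/(w - 5)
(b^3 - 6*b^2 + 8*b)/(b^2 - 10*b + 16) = b*(b - 4)/(b - 8)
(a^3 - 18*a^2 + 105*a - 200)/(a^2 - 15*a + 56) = (a^2 - 10*a + 25)/(a - 7)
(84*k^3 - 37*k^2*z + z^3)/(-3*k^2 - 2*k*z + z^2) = (-28*k^2 + 3*k*z + z^2)/(k + z)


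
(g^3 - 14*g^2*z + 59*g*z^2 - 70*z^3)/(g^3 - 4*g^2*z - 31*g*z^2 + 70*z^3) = (g - 5*z)/(g + 5*z)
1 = 1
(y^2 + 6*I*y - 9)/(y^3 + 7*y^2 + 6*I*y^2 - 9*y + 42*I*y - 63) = 1/(y + 7)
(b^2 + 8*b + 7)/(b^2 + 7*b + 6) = (b + 7)/(b + 6)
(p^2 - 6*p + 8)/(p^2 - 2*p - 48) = (-p^2 + 6*p - 8)/(-p^2 + 2*p + 48)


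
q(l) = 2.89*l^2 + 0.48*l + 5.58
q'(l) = 5.78*l + 0.48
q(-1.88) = 14.89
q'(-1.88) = -10.39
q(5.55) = 97.26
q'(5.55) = 32.56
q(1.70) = 14.75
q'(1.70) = 10.31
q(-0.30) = 5.70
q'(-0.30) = -1.25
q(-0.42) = 5.89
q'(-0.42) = -1.95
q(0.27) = 5.92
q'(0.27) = 2.04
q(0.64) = 7.07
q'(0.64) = 4.18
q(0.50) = 6.54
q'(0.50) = 3.37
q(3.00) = 33.03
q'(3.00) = 17.82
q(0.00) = 5.58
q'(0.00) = 0.48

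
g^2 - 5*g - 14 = (g - 7)*(g + 2)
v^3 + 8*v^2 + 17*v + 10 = (v + 1)*(v + 2)*(v + 5)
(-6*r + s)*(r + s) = -6*r^2 - 5*r*s + s^2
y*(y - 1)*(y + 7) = y^3 + 6*y^2 - 7*y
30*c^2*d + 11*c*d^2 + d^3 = d*(5*c + d)*(6*c + d)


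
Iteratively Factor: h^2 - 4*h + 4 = (h - 2)*(h - 2)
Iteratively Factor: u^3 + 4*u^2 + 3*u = (u)*(u^2 + 4*u + 3) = u*(u + 1)*(u + 3)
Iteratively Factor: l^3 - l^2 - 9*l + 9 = (l - 3)*(l^2 + 2*l - 3) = (l - 3)*(l - 1)*(l + 3)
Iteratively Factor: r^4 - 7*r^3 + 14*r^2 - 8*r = (r)*(r^3 - 7*r^2 + 14*r - 8) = r*(r - 4)*(r^2 - 3*r + 2) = r*(r - 4)*(r - 2)*(r - 1)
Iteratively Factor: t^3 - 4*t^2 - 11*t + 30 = (t + 3)*(t^2 - 7*t + 10) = (t - 5)*(t + 3)*(t - 2)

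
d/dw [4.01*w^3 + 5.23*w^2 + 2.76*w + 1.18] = 12.03*w^2 + 10.46*w + 2.76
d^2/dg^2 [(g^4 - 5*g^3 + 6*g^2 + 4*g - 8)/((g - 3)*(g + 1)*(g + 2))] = 2*(13*g^3 - 114*g^2 + 348*g - 344)/(g^6 - 3*g^5 - 15*g^4 + 35*g^3 + 90*g^2 - 108*g - 216)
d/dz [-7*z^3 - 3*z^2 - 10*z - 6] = -21*z^2 - 6*z - 10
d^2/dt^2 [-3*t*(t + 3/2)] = -6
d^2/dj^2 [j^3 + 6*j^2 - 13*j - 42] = 6*j + 12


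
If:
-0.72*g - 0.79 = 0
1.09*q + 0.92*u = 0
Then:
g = -1.10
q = -0.844036697247706*u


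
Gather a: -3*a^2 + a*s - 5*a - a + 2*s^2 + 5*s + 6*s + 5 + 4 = -3*a^2 + a*(s - 6) + 2*s^2 + 11*s + 9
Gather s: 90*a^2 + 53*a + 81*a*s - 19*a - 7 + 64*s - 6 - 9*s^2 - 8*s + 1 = 90*a^2 + 34*a - 9*s^2 + s*(81*a + 56) - 12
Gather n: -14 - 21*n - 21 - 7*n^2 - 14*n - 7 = -7*n^2 - 35*n - 42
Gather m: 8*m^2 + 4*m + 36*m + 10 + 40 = 8*m^2 + 40*m + 50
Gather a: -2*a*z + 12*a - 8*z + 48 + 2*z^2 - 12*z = a*(12 - 2*z) + 2*z^2 - 20*z + 48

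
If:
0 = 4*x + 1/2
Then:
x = -1/8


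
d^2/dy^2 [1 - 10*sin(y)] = 10*sin(y)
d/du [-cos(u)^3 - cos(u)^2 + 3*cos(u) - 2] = -3*sin(u)^3 + 2*sin(u)*cos(u)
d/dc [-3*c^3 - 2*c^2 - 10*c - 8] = -9*c^2 - 4*c - 10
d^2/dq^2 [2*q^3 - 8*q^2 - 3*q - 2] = 12*q - 16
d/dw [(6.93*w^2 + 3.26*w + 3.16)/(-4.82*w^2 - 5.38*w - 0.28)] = (-21.5702*w^2 + 26.5816*w + 16.088)/(23.2324*w^4 + 51.8632*w^3 + 31.6436*w^2 + 3.0128*w + 0.0784)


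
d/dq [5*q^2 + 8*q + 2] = 10*q + 8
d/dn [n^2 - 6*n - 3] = 2*n - 6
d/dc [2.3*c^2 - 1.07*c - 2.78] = 4.6*c - 1.07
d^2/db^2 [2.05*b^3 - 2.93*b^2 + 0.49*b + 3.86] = 12.3*b - 5.86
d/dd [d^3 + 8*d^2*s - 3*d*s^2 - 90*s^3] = 3*d^2 + 16*d*s - 3*s^2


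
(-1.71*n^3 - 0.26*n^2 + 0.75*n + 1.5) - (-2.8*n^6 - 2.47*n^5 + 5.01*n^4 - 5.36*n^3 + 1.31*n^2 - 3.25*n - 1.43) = 2.8*n^6 + 2.47*n^5 - 5.01*n^4 + 3.65*n^3 - 1.57*n^2 + 4.0*n + 2.93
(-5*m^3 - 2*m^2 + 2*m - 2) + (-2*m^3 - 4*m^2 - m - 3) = -7*m^3 - 6*m^2 + m - 5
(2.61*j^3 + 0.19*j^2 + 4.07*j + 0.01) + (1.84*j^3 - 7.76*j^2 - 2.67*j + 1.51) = 4.45*j^3 - 7.57*j^2 + 1.4*j + 1.52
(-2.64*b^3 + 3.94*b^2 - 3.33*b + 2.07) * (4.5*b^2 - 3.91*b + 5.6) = -11.88*b^5 + 28.0524*b^4 - 45.1744*b^3 + 44.3993*b^2 - 26.7417*b + 11.592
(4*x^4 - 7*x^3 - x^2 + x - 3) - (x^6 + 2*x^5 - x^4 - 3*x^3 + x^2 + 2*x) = -x^6 - 2*x^5 + 5*x^4 - 4*x^3 - 2*x^2 - x - 3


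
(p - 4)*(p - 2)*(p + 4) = p^3 - 2*p^2 - 16*p + 32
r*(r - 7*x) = r^2 - 7*r*x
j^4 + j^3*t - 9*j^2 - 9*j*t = j*(j - 3)*(j + 3)*(j + t)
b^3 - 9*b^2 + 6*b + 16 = (b - 8)*(b - 2)*(b + 1)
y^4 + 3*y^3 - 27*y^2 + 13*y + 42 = (y - 3)*(y - 2)*(y + 1)*(y + 7)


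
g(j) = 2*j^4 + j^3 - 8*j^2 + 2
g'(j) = 8*j^3 + 3*j^2 - 16*j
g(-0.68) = -1.59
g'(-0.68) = 9.75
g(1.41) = -3.20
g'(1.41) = 5.83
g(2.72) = 72.41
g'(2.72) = 139.66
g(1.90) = 6.04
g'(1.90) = 35.30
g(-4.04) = 338.28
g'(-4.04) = -413.91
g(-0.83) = -3.13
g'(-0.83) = 10.77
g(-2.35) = 5.84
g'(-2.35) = -49.66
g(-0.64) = -1.20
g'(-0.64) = 9.37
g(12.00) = 42050.00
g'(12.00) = 14064.00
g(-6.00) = 2090.00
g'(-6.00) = -1524.00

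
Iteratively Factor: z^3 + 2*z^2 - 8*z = (z - 2)*(z^2 + 4*z) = z*(z - 2)*(z + 4)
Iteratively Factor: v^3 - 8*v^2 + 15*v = (v - 5)*(v^2 - 3*v) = v*(v - 5)*(v - 3)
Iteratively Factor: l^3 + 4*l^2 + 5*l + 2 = (l + 1)*(l^2 + 3*l + 2) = (l + 1)*(l + 2)*(l + 1)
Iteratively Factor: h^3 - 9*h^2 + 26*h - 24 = (h - 2)*(h^2 - 7*h + 12) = (h - 3)*(h - 2)*(h - 4)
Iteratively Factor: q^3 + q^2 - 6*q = (q)*(q^2 + q - 6) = q*(q + 3)*(q - 2)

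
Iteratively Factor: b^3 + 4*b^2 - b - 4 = (b + 4)*(b^2 - 1) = (b + 1)*(b + 4)*(b - 1)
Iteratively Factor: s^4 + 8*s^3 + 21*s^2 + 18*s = (s + 3)*(s^3 + 5*s^2 + 6*s) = s*(s + 3)*(s^2 + 5*s + 6) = s*(s + 3)^2*(s + 2)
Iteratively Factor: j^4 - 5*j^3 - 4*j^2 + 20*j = (j)*(j^3 - 5*j^2 - 4*j + 20) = j*(j - 5)*(j^2 - 4) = j*(j - 5)*(j - 2)*(j + 2)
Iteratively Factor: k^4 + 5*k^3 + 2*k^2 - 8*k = (k + 2)*(k^3 + 3*k^2 - 4*k) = (k + 2)*(k + 4)*(k^2 - k) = (k - 1)*(k + 2)*(k + 4)*(k)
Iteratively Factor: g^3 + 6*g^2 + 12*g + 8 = (g + 2)*(g^2 + 4*g + 4) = (g + 2)^2*(g + 2)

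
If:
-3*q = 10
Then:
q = -10/3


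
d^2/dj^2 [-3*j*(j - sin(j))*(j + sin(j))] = 6*j*cos(2*j) - 18*j + 6*sin(2*j)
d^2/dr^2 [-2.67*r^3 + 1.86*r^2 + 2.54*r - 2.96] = 3.72 - 16.02*r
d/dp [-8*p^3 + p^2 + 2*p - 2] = -24*p^2 + 2*p + 2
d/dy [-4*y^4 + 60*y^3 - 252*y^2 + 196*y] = -16*y^3 + 180*y^2 - 504*y + 196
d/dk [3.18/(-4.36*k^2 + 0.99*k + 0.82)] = (27.7296*k - 3.1482)/(-4.36*k^2 + 0.99*k + 0.82)^2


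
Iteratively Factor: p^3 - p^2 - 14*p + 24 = (p - 2)*(p^2 + p - 12) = (p - 2)*(p + 4)*(p - 3)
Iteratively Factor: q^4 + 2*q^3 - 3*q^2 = (q - 1)*(q^3 + 3*q^2) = (q - 1)*(q + 3)*(q^2) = q*(q - 1)*(q + 3)*(q)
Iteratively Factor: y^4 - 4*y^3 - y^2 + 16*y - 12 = (y + 2)*(y^3 - 6*y^2 + 11*y - 6) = (y - 2)*(y + 2)*(y^2 - 4*y + 3) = (y - 2)*(y - 1)*(y + 2)*(y - 3)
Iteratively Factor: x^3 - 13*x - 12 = (x + 1)*(x^2 - x - 12) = (x + 1)*(x + 3)*(x - 4)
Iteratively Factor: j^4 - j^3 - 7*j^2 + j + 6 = (j + 1)*(j^3 - 2*j^2 - 5*j + 6) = (j - 3)*(j + 1)*(j^2 + j - 2) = (j - 3)*(j - 1)*(j + 1)*(j + 2)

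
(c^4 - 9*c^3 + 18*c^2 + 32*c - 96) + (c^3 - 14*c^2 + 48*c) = c^4 - 8*c^3 + 4*c^2 + 80*c - 96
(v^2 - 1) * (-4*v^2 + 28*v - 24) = -4*v^4 + 28*v^3 - 20*v^2 - 28*v + 24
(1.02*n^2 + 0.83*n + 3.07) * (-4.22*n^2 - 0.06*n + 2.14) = -4.3044*n^4 - 3.5638*n^3 - 10.8224*n^2 + 1.592*n + 6.5698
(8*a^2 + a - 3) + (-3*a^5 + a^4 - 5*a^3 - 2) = -3*a^5 + a^4 - 5*a^3 + 8*a^2 + a - 5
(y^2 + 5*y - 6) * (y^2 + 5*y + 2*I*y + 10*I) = y^4 + 10*y^3 + 2*I*y^3 + 19*y^2 + 20*I*y^2 - 30*y + 38*I*y - 60*I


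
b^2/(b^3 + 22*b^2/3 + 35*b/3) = 3*b/(3*b^2 + 22*b + 35)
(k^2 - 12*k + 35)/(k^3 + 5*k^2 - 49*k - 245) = (k - 5)/(k^2 + 12*k + 35)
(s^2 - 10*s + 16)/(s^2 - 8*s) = (s - 2)/s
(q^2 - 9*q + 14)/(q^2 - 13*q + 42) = (q - 2)/(q - 6)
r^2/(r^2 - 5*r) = r/(r - 5)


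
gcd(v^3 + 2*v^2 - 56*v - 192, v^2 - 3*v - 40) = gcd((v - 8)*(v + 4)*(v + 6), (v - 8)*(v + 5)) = v - 8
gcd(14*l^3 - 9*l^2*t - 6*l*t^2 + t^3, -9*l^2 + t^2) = 1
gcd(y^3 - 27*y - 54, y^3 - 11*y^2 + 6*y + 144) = y^2 - 3*y - 18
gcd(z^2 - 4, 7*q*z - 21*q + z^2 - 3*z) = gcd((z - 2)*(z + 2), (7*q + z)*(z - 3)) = 1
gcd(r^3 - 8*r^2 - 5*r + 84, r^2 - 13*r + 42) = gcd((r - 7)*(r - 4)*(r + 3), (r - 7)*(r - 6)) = r - 7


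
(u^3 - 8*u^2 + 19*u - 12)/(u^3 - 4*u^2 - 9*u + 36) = (u - 1)/(u + 3)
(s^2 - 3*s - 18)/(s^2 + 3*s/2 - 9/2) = 2*(s - 6)/(2*s - 3)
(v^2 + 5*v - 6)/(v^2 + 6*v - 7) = (v + 6)/(v + 7)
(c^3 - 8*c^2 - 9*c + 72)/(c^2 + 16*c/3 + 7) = 3*(c^2 - 11*c + 24)/(3*c + 7)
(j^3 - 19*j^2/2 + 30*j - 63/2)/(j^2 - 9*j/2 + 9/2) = (2*j^2 - 13*j + 21)/(2*j - 3)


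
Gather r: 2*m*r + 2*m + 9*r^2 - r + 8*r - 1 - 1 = 2*m + 9*r^2 + r*(2*m + 7) - 2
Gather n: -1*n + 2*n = n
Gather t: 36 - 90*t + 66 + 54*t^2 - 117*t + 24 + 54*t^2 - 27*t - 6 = 108*t^2 - 234*t + 120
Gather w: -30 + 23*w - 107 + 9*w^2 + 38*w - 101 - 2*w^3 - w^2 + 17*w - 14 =-2*w^3 + 8*w^2 + 78*w - 252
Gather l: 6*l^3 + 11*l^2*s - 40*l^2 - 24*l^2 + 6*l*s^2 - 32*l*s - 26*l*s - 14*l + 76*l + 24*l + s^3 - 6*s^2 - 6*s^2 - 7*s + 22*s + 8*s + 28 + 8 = 6*l^3 + l^2*(11*s - 64) + l*(6*s^2 - 58*s + 86) + s^3 - 12*s^2 + 23*s + 36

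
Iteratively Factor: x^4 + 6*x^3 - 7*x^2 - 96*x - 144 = (x - 4)*(x^3 + 10*x^2 + 33*x + 36) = (x - 4)*(x + 3)*(x^2 + 7*x + 12) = (x - 4)*(x + 3)^2*(x + 4)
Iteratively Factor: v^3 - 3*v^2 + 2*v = (v - 2)*(v^2 - v) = (v - 2)*(v - 1)*(v)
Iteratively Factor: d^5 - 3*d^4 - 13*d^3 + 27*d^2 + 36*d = (d - 4)*(d^4 + d^3 - 9*d^2 - 9*d) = (d - 4)*(d + 3)*(d^3 - 2*d^2 - 3*d) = (d - 4)*(d - 3)*(d + 3)*(d^2 + d) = d*(d - 4)*(d - 3)*(d + 3)*(d + 1)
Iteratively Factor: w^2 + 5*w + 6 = (w + 3)*(w + 2)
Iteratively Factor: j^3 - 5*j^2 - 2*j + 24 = (j + 2)*(j^2 - 7*j + 12) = (j - 4)*(j + 2)*(j - 3)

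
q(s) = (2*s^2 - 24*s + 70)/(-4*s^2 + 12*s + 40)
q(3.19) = 0.37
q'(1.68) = -0.33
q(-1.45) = 7.68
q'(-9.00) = -0.09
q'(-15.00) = -0.03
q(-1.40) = 7.00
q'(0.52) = -0.71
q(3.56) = 0.31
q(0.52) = 1.29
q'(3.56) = -0.15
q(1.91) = 0.65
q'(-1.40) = -12.50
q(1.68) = 0.72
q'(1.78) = -0.31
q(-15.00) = -0.85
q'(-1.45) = -14.88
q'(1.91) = -0.29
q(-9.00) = -1.14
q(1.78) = 0.69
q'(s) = (4*s - 24)/(-4*s^2 + 12*s + 40) + (8*s - 12)*(2*s^2 - 24*s + 70)/(-4*s^2 + 12*s + 40)^2 = -9/(2*s^2 + 8*s + 8)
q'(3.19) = -0.17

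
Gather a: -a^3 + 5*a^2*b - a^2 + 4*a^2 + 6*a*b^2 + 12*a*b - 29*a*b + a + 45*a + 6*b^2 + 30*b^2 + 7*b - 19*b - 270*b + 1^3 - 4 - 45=-a^3 + a^2*(5*b + 3) + a*(6*b^2 - 17*b + 46) + 36*b^2 - 282*b - 48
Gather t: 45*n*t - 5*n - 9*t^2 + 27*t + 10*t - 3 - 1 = -5*n - 9*t^2 + t*(45*n + 37) - 4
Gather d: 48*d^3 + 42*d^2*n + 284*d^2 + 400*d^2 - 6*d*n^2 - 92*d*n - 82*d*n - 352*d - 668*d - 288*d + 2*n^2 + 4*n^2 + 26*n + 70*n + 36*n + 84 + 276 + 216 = 48*d^3 + d^2*(42*n + 684) + d*(-6*n^2 - 174*n - 1308) + 6*n^2 + 132*n + 576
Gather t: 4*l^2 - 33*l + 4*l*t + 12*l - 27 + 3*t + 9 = 4*l^2 - 21*l + t*(4*l + 3) - 18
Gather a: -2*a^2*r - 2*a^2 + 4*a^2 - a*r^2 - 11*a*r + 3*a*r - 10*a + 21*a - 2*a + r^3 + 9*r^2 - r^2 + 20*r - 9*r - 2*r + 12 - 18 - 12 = a^2*(2 - 2*r) + a*(-r^2 - 8*r + 9) + r^3 + 8*r^2 + 9*r - 18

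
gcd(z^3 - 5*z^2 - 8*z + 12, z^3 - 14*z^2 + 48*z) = z - 6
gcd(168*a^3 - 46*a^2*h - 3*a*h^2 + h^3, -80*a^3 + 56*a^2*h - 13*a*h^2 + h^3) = 4*a - h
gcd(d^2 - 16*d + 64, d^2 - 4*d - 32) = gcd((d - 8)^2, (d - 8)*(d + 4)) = d - 8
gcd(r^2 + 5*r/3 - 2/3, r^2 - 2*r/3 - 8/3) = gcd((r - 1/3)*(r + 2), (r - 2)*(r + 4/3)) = 1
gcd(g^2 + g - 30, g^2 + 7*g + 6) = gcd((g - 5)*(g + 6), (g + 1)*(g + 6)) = g + 6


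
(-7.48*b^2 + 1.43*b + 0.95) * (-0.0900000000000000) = 0.6732*b^2 - 0.1287*b - 0.0855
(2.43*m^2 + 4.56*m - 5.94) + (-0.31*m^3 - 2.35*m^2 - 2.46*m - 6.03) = -0.31*m^3 + 0.0800000000000001*m^2 + 2.1*m - 11.97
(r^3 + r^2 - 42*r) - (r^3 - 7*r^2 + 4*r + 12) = 8*r^2 - 46*r - 12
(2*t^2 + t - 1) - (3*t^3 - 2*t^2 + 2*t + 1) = -3*t^3 + 4*t^2 - t - 2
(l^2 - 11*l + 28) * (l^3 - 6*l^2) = l^5 - 17*l^4 + 94*l^3 - 168*l^2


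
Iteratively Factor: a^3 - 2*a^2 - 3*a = (a)*(a^2 - 2*a - 3) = a*(a + 1)*(a - 3)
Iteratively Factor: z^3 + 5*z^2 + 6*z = (z + 2)*(z^2 + 3*z) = z*(z + 2)*(z + 3)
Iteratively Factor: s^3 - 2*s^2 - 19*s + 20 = (s - 1)*(s^2 - s - 20) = (s - 1)*(s + 4)*(s - 5)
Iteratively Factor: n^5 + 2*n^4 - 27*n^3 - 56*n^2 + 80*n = (n + 4)*(n^4 - 2*n^3 - 19*n^2 + 20*n) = (n - 1)*(n + 4)*(n^3 - n^2 - 20*n) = (n - 5)*(n - 1)*(n + 4)*(n^2 + 4*n) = n*(n - 5)*(n - 1)*(n + 4)*(n + 4)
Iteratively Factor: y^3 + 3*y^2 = (y)*(y^2 + 3*y) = y*(y + 3)*(y)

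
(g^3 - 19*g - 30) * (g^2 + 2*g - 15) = g^5 + 2*g^4 - 34*g^3 - 68*g^2 + 225*g + 450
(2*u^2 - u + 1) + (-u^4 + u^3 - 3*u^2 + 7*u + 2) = -u^4 + u^3 - u^2 + 6*u + 3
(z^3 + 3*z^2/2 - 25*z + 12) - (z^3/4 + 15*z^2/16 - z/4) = 3*z^3/4 + 9*z^2/16 - 99*z/4 + 12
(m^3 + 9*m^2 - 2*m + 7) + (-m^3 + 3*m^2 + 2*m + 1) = 12*m^2 + 8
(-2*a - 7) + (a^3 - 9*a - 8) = a^3 - 11*a - 15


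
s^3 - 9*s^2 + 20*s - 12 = (s - 6)*(s - 2)*(s - 1)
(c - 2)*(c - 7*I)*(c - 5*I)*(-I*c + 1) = -I*c^4 - 11*c^3 + 2*I*c^3 + 22*c^2 + 23*I*c^2 - 35*c - 46*I*c + 70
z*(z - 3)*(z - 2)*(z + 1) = z^4 - 4*z^3 + z^2 + 6*z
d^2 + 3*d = d*(d + 3)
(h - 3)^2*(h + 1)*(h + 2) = h^4 - 3*h^3 - 7*h^2 + 15*h + 18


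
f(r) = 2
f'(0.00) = 0.00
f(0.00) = 2.00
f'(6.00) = 0.00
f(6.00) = 2.00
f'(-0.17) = 0.00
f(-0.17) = 2.00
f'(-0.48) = 0.00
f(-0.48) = 2.00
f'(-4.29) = 0.00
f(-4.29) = 2.00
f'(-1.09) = 0.00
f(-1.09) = 2.00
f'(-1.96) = 0.00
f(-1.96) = 2.00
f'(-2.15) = 0.00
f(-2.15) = 2.00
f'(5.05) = 0.00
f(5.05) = 2.00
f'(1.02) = 0.00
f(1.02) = 2.00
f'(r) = 0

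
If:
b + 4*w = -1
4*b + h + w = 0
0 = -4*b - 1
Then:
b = -1/4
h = 19/16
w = -3/16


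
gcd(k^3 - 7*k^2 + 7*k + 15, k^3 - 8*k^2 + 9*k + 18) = k^2 - 2*k - 3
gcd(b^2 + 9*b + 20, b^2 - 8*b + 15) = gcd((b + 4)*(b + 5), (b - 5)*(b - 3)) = 1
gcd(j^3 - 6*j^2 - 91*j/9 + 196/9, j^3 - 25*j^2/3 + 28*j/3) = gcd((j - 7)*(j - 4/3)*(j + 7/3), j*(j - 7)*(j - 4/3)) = j^2 - 25*j/3 + 28/3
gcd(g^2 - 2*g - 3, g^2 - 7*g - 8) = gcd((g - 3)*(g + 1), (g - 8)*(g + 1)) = g + 1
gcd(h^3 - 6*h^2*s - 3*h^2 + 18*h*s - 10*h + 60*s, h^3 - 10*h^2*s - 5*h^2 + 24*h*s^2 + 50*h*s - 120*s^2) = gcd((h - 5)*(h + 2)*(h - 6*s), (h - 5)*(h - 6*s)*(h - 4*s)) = -h^2 + 6*h*s + 5*h - 30*s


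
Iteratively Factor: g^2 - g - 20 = (g - 5)*(g + 4)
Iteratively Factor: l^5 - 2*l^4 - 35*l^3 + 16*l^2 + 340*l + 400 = (l + 2)*(l^4 - 4*l^3 - 27*l^2 + 70*l + 200) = (l - 5)*(l + 2)*(l^3 + l^2 - 22*l - 40) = (l - 5)*(l + 2)^2*(l^2 - l - 20) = (l - 5)^2*(l + 2)^2*(l + 4)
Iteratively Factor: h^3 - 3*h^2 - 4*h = (h + 1)*(h^2 - 4*h) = (h - 4)*(h + 1)*(h)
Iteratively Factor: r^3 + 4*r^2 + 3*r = (r + 1)*(r^2 + 3*r) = r*(r + 1)*(r + 3)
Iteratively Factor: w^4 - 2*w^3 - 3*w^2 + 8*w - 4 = (w - 1)*(w^3 - w^2 - 4*w + 4) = (w - 1)^2*(w^2 - 4) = (w - 2)*(w - 1)^2*(w + 2)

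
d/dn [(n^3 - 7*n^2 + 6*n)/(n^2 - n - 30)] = (n^2 + 10*n - 5)/(n^2 + 10*n + 25)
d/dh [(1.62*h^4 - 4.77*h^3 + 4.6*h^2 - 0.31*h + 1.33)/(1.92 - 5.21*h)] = (-25.3206*h^4 + 62.145*h^3 - 51.4412*h^2 + 17.664*h + 6.3341)/(27.1441*h^2 - 20.0064*h + 3.6864)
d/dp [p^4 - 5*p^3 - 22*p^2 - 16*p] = 4*p^3 - 15*p^2 - 44*p - 16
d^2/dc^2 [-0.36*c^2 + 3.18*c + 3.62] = -0.720000000000000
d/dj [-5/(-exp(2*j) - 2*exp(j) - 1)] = -10*(exp(j) + 1)*exp(j)/(exp(2*j) + 2*exp(j) + 1)^2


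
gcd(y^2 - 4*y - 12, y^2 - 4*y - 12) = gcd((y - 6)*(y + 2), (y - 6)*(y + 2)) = y^2 - 4*y - 12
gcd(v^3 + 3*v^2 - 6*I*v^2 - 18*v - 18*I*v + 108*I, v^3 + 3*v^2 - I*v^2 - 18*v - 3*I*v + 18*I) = v^2 + 3*v - 18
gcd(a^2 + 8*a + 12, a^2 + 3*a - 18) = a + 6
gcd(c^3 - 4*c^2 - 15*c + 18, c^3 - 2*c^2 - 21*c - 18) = c^2 - 3*c - 18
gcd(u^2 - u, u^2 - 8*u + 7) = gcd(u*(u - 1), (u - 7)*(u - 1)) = u - 1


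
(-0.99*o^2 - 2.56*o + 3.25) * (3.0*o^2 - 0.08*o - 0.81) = -2.97*o^4 - 7.6008*o^3 + 10.7567*o^2 + 1.8136*o - 2.6325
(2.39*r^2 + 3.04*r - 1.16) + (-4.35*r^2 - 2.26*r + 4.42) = -1.96*r^2 + 0.78*r + 3.26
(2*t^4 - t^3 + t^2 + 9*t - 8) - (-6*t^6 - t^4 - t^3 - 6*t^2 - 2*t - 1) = 6*t^6 + 3*t^4 + 7*t^2 + 11*t - 7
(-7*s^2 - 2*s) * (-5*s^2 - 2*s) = 35*s^4 + 24*s^3 + 4*s^2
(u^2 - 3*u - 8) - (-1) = u^2 - 3*u - 7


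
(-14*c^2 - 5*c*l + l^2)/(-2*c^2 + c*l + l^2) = (7*c - l)/(c - l)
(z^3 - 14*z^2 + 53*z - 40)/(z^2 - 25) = (z^2 - 9*z + 8)/(z + 5)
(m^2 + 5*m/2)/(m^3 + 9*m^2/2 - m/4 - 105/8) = 4*m/(4*m^2 + 8*m - 21)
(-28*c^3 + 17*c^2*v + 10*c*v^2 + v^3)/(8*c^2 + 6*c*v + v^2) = (-7*c^2 + 6*c*v + v^2)/(2*c + v)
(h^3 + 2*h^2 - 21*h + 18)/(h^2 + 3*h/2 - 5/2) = 2*(h^2 + 3*h - 18)/(2*h + 5)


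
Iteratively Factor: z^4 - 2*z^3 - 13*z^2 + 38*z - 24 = (z - 2)*(z^3 - 13*z + 12) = (z - 2)*(z - 1)*(z^2 + z - 12) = (z - 3)*(z - 2)*(z - 1)*(z + 4)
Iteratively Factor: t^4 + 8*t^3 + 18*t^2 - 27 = (t - 1)*(t^3 + 9*t^2 + 27*t + 27) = (t - 1)*(t + 3)*(t^2 + 6*t + 9) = (t - 1)*(t + 3)^2*(t + 3)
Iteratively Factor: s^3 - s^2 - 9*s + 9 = (s + 3)*(s^2 - 4*s + 3) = (s - 1)*(s + 3)*(s - 3)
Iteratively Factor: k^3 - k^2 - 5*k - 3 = (k + 1)*(k^2 - 2*k - 3) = (k + 1)^2*(k - 3)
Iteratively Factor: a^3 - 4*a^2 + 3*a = (a)*(a^2 - 4*a + 3) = a*(a - 3)*(a - 1)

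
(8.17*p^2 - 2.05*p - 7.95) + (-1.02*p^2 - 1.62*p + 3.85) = 7.15*p^2 - 3.67*p - 4.1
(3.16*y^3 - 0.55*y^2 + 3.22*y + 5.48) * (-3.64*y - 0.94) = -11.5024*y^4 - 0.9684*y^3 - 11.2038*y^2 - 22.974*y - 5.1512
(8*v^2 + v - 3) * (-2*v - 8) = -16*v^3 - 66*v^2 - 2*v + 24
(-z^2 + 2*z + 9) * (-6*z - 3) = 6*z^3 - 9*z^2 - 60*z - 27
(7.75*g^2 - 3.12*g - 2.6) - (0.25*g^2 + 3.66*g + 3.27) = 7.5*g^2 - 6.78*g - 5.87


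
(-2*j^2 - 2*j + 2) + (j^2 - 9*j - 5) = -j^2 - 11*j - 3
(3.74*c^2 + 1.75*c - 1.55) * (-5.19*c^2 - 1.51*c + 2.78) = -19.4106*c^4 - 14.7299*c^3 + 15.7992*c^2 + 7.2055*c - 4.309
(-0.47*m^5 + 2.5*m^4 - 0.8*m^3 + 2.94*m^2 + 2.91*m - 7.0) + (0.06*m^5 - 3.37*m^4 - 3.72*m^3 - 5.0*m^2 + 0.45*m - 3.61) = -0.41*m^5 - 0.87*m^4 - 4.52*m^3 - 2.06*m^2 + 3.36*m - 10.61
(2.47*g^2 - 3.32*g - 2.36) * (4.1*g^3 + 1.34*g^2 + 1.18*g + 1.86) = 10.127*g^5 - 10.3022*g^4 - 11.2102*g^3 - 2.4858*g^2 - 8.96*g - 4.3896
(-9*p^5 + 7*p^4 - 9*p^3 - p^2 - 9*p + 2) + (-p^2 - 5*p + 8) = -9*p^5 + 7*p^4 - 9*p^3 - 2*p^2 - 14*p + 10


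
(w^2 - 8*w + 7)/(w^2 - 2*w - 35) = (w - 1)/(w + 5)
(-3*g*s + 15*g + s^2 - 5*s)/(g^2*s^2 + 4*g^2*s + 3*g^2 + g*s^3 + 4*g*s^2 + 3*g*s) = (-3*g*s + 15*g + s^2 - 5*s)/(g*(g*s^2 + 4*g*s + 3*g + s^3 + 4*s^2 + 3*s))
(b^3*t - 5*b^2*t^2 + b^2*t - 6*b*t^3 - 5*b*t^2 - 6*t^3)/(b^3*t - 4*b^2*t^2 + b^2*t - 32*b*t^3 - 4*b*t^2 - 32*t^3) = (-b^2 + 5*b*t + 6*t^2)/(-b^2 + 4*b*t + 32*t^2)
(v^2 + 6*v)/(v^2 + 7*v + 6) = v/(v + 1)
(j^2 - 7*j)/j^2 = (j - 7)/j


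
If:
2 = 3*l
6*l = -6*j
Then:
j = -2/3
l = 2/3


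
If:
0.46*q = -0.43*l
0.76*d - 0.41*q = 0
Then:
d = 0.539473684210526*q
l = -1.06976744186047*q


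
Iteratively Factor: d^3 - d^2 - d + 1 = (d - 1)*(d^2 - 1) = (d - 1)*(d + 1)*(d - 1)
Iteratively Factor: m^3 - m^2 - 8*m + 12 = (m + 3)*(m^2 - 4*m + 4) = (m - 2)*(m + 3)*(m - 2)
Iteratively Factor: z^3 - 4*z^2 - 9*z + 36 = (z - 4)*(z^2 - 9) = (z - 4)*(z - 3)*(z + 3)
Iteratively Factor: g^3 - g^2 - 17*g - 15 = (g + 1)*(g^2 - 2*g - 15) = (g - 5)*(g + 1)*(g + 3)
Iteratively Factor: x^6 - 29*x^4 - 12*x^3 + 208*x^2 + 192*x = (x + 4)*(x^5 - 4*x^4 - 13*x^3 + 40*x^2 + 48*x) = (x + 1)*(x + 4)*(x^4 - 5*x^3 - 8*x^2 + 48*x) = (x - 4)*(x + 1)*(x + 4)*(x^3 - x^2 - 12*x) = (x - 4)*(x + 1)*(x + 3)*(x + 4)*(x^2 - 4*x) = x*(x - 4)*(x + 1)*(x + 3)*(x + 4)*(x - 4)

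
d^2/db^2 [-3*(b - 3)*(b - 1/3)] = -6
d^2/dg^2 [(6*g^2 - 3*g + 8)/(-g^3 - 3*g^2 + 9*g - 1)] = 6*(-2*g^6 + 3*g^5 - 61*g^4 - 86*g^3 + 12*g^2 + 215*g - 201)/(g^9 + 9*g^8 - 132*g^6 + 18*g^5 + 702*g^4 - 888*g^3 + 252*g^2 - 27*g + 1)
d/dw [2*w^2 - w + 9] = 4*w - 1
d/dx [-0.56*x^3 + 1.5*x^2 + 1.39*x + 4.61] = -1.68*x^2 + 3.0*x + 1.39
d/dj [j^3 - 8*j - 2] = 3*j^2 - 8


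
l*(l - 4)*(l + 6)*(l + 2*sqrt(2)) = l^4 + 2*l^3 + 2*sqrt(2)*l^3 - 24*l^2 + 4*sqrt(2)*l^2 - 48*sqrt(2)*l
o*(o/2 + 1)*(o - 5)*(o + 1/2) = o^4/2 - 5*o^3/4 - 23*o^2/4 - 5*o/2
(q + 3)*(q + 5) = q^2 + 8*q + 15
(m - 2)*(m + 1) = m^2 - m - 2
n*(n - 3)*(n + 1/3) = n^3 - 8*n^2/3 - n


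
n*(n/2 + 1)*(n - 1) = n^3/2 + n^2/2 - n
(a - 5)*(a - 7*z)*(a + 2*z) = a^3 - 5*a^2*z - 5*a^2 - 14*a*z^2 + 25*a*z + 70*z^2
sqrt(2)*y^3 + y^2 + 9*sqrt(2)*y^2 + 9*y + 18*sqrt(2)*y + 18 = (y + 3)*(y + 6)*(sqrt(2)*y + 1)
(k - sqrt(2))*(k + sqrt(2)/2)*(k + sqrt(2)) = k^3 + sqrt(2)*k^2/2 - 2*k - sqrt(2)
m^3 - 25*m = m*(m - 5)*(m + 5)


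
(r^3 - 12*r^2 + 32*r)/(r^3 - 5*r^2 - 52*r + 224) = r/(r + 7)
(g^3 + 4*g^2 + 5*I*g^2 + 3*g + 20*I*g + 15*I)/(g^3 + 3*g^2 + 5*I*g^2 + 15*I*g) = (g + 1)/g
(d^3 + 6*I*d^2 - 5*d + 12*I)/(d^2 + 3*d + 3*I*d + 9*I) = (d^2 + 3*I*d + 4)/(d + 3)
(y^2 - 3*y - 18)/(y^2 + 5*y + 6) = (y - 6)/(y + 2)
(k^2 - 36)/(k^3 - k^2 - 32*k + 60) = (k - 6)/(k^2 - 7*k + 10)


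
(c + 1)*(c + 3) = c^2 + 4*c + 3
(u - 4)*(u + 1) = u^2 - 3*u - 4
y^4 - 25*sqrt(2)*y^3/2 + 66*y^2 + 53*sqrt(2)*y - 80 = (y - 8*sqrt(2))*(y - 5*sqrt(2))*(y - sqrt(2)/2)*(y + sqrt(2))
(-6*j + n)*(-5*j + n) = 30*j^2 - 11*j*n + n^2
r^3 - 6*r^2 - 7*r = r*(r - 7)*(r + 1)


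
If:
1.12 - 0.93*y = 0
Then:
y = 1.20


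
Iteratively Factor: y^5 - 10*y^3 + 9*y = (y - 1)*(y^4 + y^3 - 9*y^2 - 9*y) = (y - 1)*(y + 3)*(y^3 - 2*y^2 - 3*y) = y*(y - 1)*(y + 3)*(y^2 - 2*y - 3) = y*(y - 3)*(y - 1)*(y + 3)*(y + 1)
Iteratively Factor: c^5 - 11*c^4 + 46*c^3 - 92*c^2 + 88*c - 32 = (c - 4)*(c^4 - 7*c^3 + 18*c^2 - 20*c + 8) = (c - 4)*(c - 2)*(c^3 - 5*c^2 + 8*c - 4) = (c - 4)*(c - 2)^2*(c^2 - 3*c + 2) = (c - 4)*(c - 2)^2*(c - 1)*(c - 2)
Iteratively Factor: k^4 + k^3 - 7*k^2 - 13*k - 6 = (k + 1)*(k^3 - 7*k - 6) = (k + 1)^2*(k^2 - k - 6) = (k + 1)^2*(k + 2)*(k - 3)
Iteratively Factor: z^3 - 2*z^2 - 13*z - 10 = (z + 2)*(z^2 - 4*z - 5) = (z - 5)*(z + 2)*(z + 1)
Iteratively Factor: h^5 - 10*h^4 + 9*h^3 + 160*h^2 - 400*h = (h)*(h^4 - 10*h^3 + 9*h^2 + 160*h - 400) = h*(h - 5)*(h^3 - 5*h^2 - 16*h + 80) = h*(h - 5)*(h - 4)*(h^2 - h - 20) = h*(h - 5)*(h - 4)*(h + 4)*(h - 5)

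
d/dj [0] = 0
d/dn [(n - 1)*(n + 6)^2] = (n + 6)*(3*n + 4)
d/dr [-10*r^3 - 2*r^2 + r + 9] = -30*r^2 - 4*r + 1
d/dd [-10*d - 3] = -10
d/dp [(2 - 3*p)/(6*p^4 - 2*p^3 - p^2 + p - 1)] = (-18*p^4 + 6*p^3 + 3*p^2 - 3*p + (3*p - 2)*(24*p^3 - 6*p^2 - 2*p + 1) + 3)/(-6*p^4 + 2*p^3 + p^2 - p + 1)^2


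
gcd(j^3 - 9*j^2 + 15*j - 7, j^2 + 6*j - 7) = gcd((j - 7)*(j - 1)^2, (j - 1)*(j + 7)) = j - 1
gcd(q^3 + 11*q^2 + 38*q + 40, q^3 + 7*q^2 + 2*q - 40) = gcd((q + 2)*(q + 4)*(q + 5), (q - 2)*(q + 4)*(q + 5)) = q^2 + 9*q + 20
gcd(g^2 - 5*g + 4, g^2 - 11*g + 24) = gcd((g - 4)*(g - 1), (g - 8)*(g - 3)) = 1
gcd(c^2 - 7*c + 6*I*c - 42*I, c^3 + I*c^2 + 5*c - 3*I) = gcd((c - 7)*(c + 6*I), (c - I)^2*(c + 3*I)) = 1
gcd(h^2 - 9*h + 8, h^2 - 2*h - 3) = 1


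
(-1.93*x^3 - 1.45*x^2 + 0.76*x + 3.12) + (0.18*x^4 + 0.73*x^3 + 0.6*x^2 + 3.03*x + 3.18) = 0.18*x^4 - 1.2*x^3 - 0.85*x^2 + 3.79*x + 6.3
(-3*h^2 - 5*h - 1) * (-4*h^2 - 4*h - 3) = 12*h^4 + 32*h^3 + 33*h^2 + 19*h + 3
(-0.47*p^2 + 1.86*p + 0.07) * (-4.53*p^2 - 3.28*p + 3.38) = 2.1291*p^4 - 6.8842*p^3 - 8.0065*p^2 + 6.0572*p + 0.2366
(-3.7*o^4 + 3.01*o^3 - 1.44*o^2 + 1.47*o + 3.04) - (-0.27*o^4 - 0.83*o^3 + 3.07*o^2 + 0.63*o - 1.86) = -3.43*o^4 + 3.84*o^3 - 4.51*o^2 + 0.84*o + 4.9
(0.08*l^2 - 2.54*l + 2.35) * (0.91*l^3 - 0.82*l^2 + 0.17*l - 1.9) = 0.0728*l^5 - 2.377*l^4 + 4.2349*l^3 - 2.5108*l^2 + 5.2255*l - 4.465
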